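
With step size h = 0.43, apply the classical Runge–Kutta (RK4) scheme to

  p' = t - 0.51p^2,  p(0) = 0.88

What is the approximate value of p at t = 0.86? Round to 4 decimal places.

0.9333

RK4: k1 = f(t_n, p_n); k2 = f(t_n + h/2, p_n + (h/2)·k1); k3 = f(t_n + h/2, p_n + (h/2)·k2); k4 = f(t_n + h, p_n + h·k3); p_{n+1} = p_n + (h/6)·(k1 + 2k2 + 2k3 + k4).
t=0.000000, p=0.880000:
  k1 = f(0.000000, 0.880000) = -0.394944
  k2 = f(0.215000, 0.795087) = -0.107403
  k3 = f(0.215000, 0.856908) = -0.159489
  k4 = f(0.430000, 0.811420) = 0.094215
  p ← 0.880000 + (0.43/6)·(k1 + 2k2 + 2k3 + k4) = 0.820193
t=0.430000, p=0.820193:
  k1 = f(0.430000, 0.820193) = 0.086914
  k2 = f(0.645000, 0.838880) = 0.286103
  k3 = f(0.645000, 0.881705) = 0.248524
  k4 = f(0.860000, 0.927058) = 0.421687
  p ← 0.820193 + (0.43/6)·(k1 + 2k2 + 2k3 + k4) = 0.933273
p(0.86) ≈ 0.9333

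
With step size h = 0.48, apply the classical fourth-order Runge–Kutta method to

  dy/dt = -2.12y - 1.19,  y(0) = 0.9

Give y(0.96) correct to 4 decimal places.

RK4: k1 = f(t_n, y_n); k2 = f(t_n + h/2, y_n + (h/2)·k1); k3 = f(t_n + h/2, y_n + (h/2)·k2); k4 = f(t_n + h, y_n + h·k3); y_{n+1} = y_n + (h/6)·(k1 + 2k2 + 2k3 + k4).
t=0.000000, y=0.900000:
  k1 = f(0.000000, 0.900000) = -3.098000
  k2 = f(0.240000, 0.156480) = -1.521738
  k3 = f(0.240000, 0.534783) = -2.323740
  k4 = f(0.480000, -0.215395) = -0.733362
  y ← 0.900000 + (0.48/6)·(k1 + 2k2 + 2k3 + k4) = -0.021785
t=0.480000, y=-0.021785:
  k1 = f(0.480000, -0.021785) = -1.143815
  k2 = f(0.720000, -0.296301) = -0.561842
  k3 = f(0.720000, -0.156627) = -0.857950
  k4 = f(0.960000, -0.433601) = -0.270765
  y ← -0.021785 + (0.48/6)·(k1 + 2k2 + 2k3 + k4) = -0.362118
y(0.96) ≈ -0.3621

-0.3621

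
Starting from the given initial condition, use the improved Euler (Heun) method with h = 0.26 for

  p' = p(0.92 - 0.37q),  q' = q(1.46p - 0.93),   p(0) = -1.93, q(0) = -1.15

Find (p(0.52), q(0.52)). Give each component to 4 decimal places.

-3.3421, -0.3182

Heun on (p,q): k1 = f(s_n, state_n); k2 = f(s_n + h, state_n + h·k1); state_{n+1} = state_n + (h/2)·(k1 + k2).
0.000000: (-1.930000, -1.150000)
  k1 = (-2.596815, 4.309970)
  predictor → (-2.605172, -0.029408)
  k2 = (-2.425105, 0.139203)
  → (-2.582850, -0.571607)
0.260000: (-2.582850, -0.571607)
  k1 = (-2.922481, 2.687104)
  predictor → (-3.342695, 0.127040)
  k2 = (-2.918157, -0.738142)
  → (-3.342132, -0.318242)
(p(0.52), q(0.52)) ≈ (-3.3421, -0.3182)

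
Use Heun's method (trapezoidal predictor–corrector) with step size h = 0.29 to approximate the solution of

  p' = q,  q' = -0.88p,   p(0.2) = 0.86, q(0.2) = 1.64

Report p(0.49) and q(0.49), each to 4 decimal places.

Heun on (p,q): k1 = f(x_n, state_n); k2 = f(x_n + h, state_n + h·k1); state_{n+1} = state_n + (h/2)·(k1 + k2).
0.200000: (0.860000, 1.640000)
  k1 = (1.640000, -0.756800)
  predictor → (1.335600, 1.420528)
  k2 = (1.420528, -1.175328)
  → (1.303777, 1.359841)
(p(0.49), q(0.49)) ≈ (1.3038, 1.3598)

1.3038, 1.3598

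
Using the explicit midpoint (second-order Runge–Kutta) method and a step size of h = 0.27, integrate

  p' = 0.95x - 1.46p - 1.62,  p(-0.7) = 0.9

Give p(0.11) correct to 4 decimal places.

Midpoint: k1 = f(x_n, p_n); k2 = f(x_n + h/2, p_n + (h/2)·k1); p_{n+1} = p_n + h·k2.
x=-0.700000, p=0.900000:
  k1 = f(-0.700000, 0.900000) = -3.599000
  k2 = f(-0.565000, 0.414135) = -2.761387
  p ← 0.900000 + 0.27·(-2.761387) = 0.154425
x=-0.430000, p=0.154425:
  k1 = f(-0.430000, 0.154425) = -2.253961
  k2 = f(-0.295000, -0.149859) = -1.681455
  p ← 0.154425 + 0.27·(-1.681455) = -0.299567
x=-0.160000, p=-0.299567:
  k1 = f(-0.160000, -0.299567) = -1.334631
  k2 = f(-0.025000, -0.479743) = -0.943326
  p ← -0.299567 + 0.27·(-0.943326) = -0.554265
p(0.11) ≈ -0.5543

-0.5543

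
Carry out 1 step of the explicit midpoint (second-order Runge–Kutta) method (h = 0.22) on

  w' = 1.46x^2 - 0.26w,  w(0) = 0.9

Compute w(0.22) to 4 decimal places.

0.8539

Midpoint: k1 = f(x_n, w_n); k2 = f(x_n + h/2, w_n + (h/2)·k1); w_{n+1} = w_n + h·k2.
x=0.000000, w=0.900000:
  k1 = f(0.000000, 0.900000) = -0.234000
  k2 = f(0.110000, 0.874260) = -0.209642
  w ← 0.900000 + 0.22·(-0.209642) = 0.853879
w(0.22) ≈ 0.8539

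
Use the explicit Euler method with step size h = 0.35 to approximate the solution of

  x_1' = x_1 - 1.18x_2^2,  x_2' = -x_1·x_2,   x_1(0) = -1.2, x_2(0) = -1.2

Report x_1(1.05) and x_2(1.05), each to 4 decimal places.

-9.4341, -7.4598

Euler on (x_1,x_2): x_1_{n+1} = x_1_n + h·x_1', x_2_{n+1} = x_2_n + h·x_2'.
0.000000: (-1.200000, -1.200000); f=(-2.899200, -1.440000) → (-2.214720, -1.704000)
0.350000: (-2.214720, -1.704000); f=(-5.640987, -3.773883) → (-4.189065, -3.024859)
0.700000: (-4.189065, -3.024859); f=(-14.985796, -12.671332) → (-9.434094, -7.459825)
(x_1(1.05), x_2(1.05)) ≈ (-9.4341, -7.4598)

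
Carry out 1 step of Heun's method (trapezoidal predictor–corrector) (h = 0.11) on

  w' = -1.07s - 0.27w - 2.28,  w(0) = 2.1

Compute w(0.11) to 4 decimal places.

1.7850

Heun: k1 = f(s_n, w_n); k2 = f(s_n + h, w_n + h·k1); w_{n+1} = w_n + (h/2)·(k1 + k2).
s=0.000000, w=2.100000:
  k1 = f(0.000000, 2.100000) = -2.847000
  k2 = f(0.110000, 1.786830) = -2.880144
  w ← 2.100000 + (0.11/2)·(-2.847000 + (-2.880144)) = 1.785007
w(0.11) ≈ 1.7850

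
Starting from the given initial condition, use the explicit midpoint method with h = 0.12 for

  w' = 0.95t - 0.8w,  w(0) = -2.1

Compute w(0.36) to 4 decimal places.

-1.5187

Midpoint: k1 = f(t_n, w_n); k2 = f(t_n + h/2, w_n + (h/2)·k1); w_{n+1} = w_n + h·k2.
t=0.000000, w=-2.100000:
  k1 = f(0.000000, -2.100000) = 1.680000
  k2 = f(0.060000, -1.999200) = 1.656360
  w ← -2.100000 + 0.12·1.656360 = -1.901237
t=0.120000, w=-1.901237:
  k1 = f(0.120000, -1.901237) = 1.634989
  k2 = f(0.180000, -1.803137) = 1.613510
  w ← -1.901237 + 0.12·1.613510 = -1.707616
t=0.240000, w=-1.707616:
  k1 = f(0.240000, -1.707616) = 1.594092
  k2 = f(0.300000, -1.611970) = 1.574576
  w ← -1.707616 + 0.12·1.574576 = -1.518666
w(0.36) ≈ -1.5187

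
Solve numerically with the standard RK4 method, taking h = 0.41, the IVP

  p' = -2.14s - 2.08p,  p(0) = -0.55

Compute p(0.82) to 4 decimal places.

-0.5417

RK4: k1 = f(s_n, p_n); k2 = f(s_n + h/2, p_n + (h/2)·k1); k3 = f(s_n + h/2, p_n + (h/2)·k2); k4 = f(s_n + h, p_n + h·k3); p_{n+1} = p_n + (h/6)·(k1 + 2k2 + 2k3 + k4).
s=0.000000, p=-0.550000:
  k1 = f(0.000000, -0.550000) = 1.144000
  k2 = f(0.205000, -0.315480) = 0.217498
  k3 = f(0.205000, -0.505413) = 0.612559
  k4 = f(0.410000, -0.298851) = -0.255790
  p ← -0.550000 + (0.41/6)·(k1 + 2k2 + 2k3 + k4) = -0.375865
s=0.410000, p=-0.375865:
  k1 = f(0.410000, -0.375865) = -0.095602
  k2 = f(0.615000, -0.395463) = -0.493537
  k3 = f(0.615000, -0.477040) = -0.323858
  k4 = f(0.820000, -0.508646) = -0.696816
  p ← -0.375865 + (0.41/6)·(k1 + 2k2 + 2k3 + k4) = -0.541724
p(0.82) ≈ -0.5417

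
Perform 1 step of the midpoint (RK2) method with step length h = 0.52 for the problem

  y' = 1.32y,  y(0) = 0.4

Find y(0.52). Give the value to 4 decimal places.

Midpoint: k1 = f(t_n, y_n); k2 = f(t_n + h/2, y_n + (h/2)·k1); y_{n+1} = y_n + h·k2.
t=0.000000, y=0.400000:
  k1 = f(0.000000, 0.400000) = 0.528000
  k2 = f(0.260000, 0.537280) = 0.709210
  y ← 0.400000 + 0.52·0.709210 = 0.768789
y(0.52) ≈ 0.7688

0.7688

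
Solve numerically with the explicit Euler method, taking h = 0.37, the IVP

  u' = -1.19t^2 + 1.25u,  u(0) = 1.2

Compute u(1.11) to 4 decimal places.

Euler: u_{n+1} = u_n + h·f(t_n, u_n).
t=0.000000, u=1.200000: f=1.500000 → u ← 1.200000 + 0.37·1.500000 = 1.755000
t=0.370000, u=1.755000: f=2.030839 → u ← 1.755000 + 0.37·2.030839 = 2.506410
t=0.740000, u=2.506410: f=2.481369 → u ← 2.506410 + 0.37·2.481369 = 3.424517
u(1.11) ≈ 3.4245

3.4245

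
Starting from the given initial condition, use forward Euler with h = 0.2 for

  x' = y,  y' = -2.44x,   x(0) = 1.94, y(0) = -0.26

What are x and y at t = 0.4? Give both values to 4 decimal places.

1.6467, -2.1281

Euler on (x,y): x_{n+1} = x_n + h·x', y_{n+1} = y_n + h·y'.
0.000000: (1.940000, -0.260000); f=(-0.260000, -4.733600) → (1.888000, -1.206720)
0.200000: (1.888000, -1.206720); f=(-1.206720, -4.606720) → (1.646656, -2.128064)
(x(0.4), y(0.4)) ≈ (1.6467, -2.1281)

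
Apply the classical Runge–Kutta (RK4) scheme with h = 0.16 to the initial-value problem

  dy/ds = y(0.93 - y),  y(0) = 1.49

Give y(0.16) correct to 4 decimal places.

1.3755

RK4: k1 = f(s_n, y_n); k2 = f(s_n + h/2, y_n + (h/2)·k1); k3 = f(s_n + h/2, y_n + (h/2)·k2); k4 = f(s_n + h, y_n + h·k3); y_{n+1} = y_n + (h/6)·(k1 + 2k2 + 2k3 + k4).
s=0.000000, y=1.490000:
  k1 = f(0.000000, 1.490000) = -0.834400
  k2 = f(0.080000, 1.423248) = -0.702014
  k3 = f(0.080000, 1.433839) = -0.722424
  k4 = f(0.160000, 1.374412) = -0.610806
  y ← 1.490000 + (0.16/6)·(k1 + 2k2 + 2k3 + k4) = 1.375491
y(0.16) ≈ 1.3755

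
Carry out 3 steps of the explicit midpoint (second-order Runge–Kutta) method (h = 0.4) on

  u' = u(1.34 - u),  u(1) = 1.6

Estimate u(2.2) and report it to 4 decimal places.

1.3943

Midpoint: k1 = f(x_n, u_n); k2 = f(x_n + h/2, u_n + (h/2)·k1); u_{n+1} = u_n + h·k2.
x=1.000000, u=1.600000:
  k1 = f(1.000000, 1.600000) = -0.416000
  k2 = f(1.200000, 1.516800) = -0.268170
  u ← 1.600000 + 0.4·(-0.268170) = 1.492732
x=1.400000, u=1.492732:
  k1 = f(1.400000, 1.492732) = -0.227988
  k2 = f(1.600000, 1.447134) = -0.155038
  u ← 1.492732 + 0.4·(-0.155038) = 1.430717
x=1.800000, u=1.430717:
  k1 = f(1.800000, 1.430717) = -0.129790
  k2 = f(2.000000, 1.404759) = -0.090970
  u ← 1.430717 + 0.4·(-0.090970) = 1.394329
u(2.2) ≈ 1.3943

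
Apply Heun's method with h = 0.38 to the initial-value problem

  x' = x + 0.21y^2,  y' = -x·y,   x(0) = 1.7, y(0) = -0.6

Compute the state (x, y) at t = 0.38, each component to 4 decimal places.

2.4904, -0.3104

Heun on (x,y): k1 = f(t_n, state_n); k2 = f(t_n + h, state_n + h·k1); state_{n+1} = state_n + (h/2)·(k1 + k2).
0.000000: (1.700000, -0.600000)
  k1 = (1.775600, 1.020000)
  predictor → (2.374728, -0.212400)
  k2 = (2.384202, 0.504392)
  → (2.490362, -0.310365)
(x(0.38), y(0.38)) ≈ (2.4904, -0.3104)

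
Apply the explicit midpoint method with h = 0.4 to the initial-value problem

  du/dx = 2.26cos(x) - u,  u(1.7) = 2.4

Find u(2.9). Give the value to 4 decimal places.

Midpoint: k1 = f(x_n, u_n); k2 = f(x_n + h/2, u_n + (h/2)·k1); u_{n+1} = u_n + h·k2.
x=1.700000, u=2.400000:
  k1 = f(1.700000, 2.400000) = -2.691189
  k2 = f(1.900000, 1.861762) = -2.592397
  u ← 2.400000 + 0.4·(-2.592397) = 1.363041
x=2.100000, u=1.363041:
  k1 = f(2.100000, 1.363041) = -2.503994
  k2 = f(2.300000, 0.862243) = -2.368026
  u ← 1.363041 + 0.4·(-2.368026) = 0.415831
x=2.500000, u=0.415831:
  k1 = f(2.500000, 0.415831) = -2.226415
  k2 = f(2.700000, -0.029452) = -2.013751
  u ← 0.415831 + 0.4·(-2.013751) = -0.389670
u(2.9) ≈ -0.3897

-0.3897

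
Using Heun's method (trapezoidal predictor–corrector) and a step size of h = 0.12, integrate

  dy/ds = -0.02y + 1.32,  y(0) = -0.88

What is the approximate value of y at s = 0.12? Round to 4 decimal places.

-0.7197

Heun: k1 = f(s_n, y_n); k2 = f(s_n + h, y_n + h·k1); y_{n+1} = y_n + (h/2)·(k1 + k2).
s=0.000000, y=-0.880000:
  k1 = f(0.000000, -0.880000) = 1.337600
  k2 = f(0.120000, -0.719488) = 1.334390
  y ← -0.880000 + (0.12/2)·(1.337600 + 1.334390) = -0.719681
y(0.12) ≈ -0.7197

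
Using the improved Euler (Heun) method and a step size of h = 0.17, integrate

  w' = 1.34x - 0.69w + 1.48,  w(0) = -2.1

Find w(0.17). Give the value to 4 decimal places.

-1.6119

Heun: k1 = f(x_n, w_n); k2 = f(x_n + h, w_n + h·k1); w_{n+1} = w_n + (h/2)·(k1 + k2).
x=0.000000, w=-2.100000:
  k1 = f(0.000000, -2.100000) = 2.929000
  k2 = f(0.170000, -1.602070) = 2.813228
  w ← -2.100000 + (0.17/2)·(2.929000 + 2.813228) = -1.611911
w(0.17) ≈ -1.6119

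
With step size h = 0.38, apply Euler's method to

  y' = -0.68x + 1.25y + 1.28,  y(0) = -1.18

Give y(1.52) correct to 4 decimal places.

Euler: y_{n+1} = y_n + h·f(x_n, y_n).
x=0.000000, y=-1.180000: f=-0.195000 → y ← -1.180000 + 0.38·(-0.195000) = -1.254100
x=0.380000, y=-1.254100: f=-0.546025 → y ← -1.254100 + 0.38·(-0.546025) = -1.461589
x=0.760000, y=-1.461589: f=-1.063787 → y ← -1.461589 + 0.38·(-1.063787) = -1.865829
x=1.140000, y=-1.865829: f=-1.827486 → y ← -1.865829 + 0.38·(-1.827486) = -2.560273
y(1.52) ≈ -2.5603

-2.5603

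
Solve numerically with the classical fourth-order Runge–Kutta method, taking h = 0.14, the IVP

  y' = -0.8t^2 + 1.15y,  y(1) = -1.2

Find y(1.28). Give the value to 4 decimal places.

-1.9965

RK4: k1 = f(t_n, y_n); k2 = f(t_n + h/2, y_n + (h/2)·k1); k3 = f(t_n + h/2, y_n + (h/2)·k2); k4 = f(t_n + h, y_n + h·k3); y_{n+1} = y_n + (h/6)·(k1 + 2k2 + 2k3 + k4).
t=1.000000, y=-1.200000:
  k1 = f(1.000000, -1.200000) = -2.180000
  k2 = f(1.070000, -1.352600) = -2.471410
  k3 = f(1.070000, -1.372999) = -2.494869
  k4 = f(1.140000, -1.549282) = -2.821354
  y ← -1.200000 + (0.14/6)·(k1 + 2k2 + 2k3 + k4) = -1.548458
t=1.140000, y=-1.548458:
  k1 = f(1.140000, -1.548458) = -2.820407
  k2 = f(1.210000, -1.745886) = -3.179049
  k3 = f(1.210000, -1.770991) = -3.207920
  k4 = f(1.280000, -1.997567) = -3.607922
  y ← -1.548458 + (0.14/6)·(k1 + 2k2 + 2k3 + k4) = -1.996511
y(1.28) ≈ -1.9965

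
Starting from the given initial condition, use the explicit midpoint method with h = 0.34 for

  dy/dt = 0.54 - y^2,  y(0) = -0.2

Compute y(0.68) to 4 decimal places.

Midpoint: k1 = f(t_n, y_n); k2 = f(t_n + h/2, y_n + (h/2)·k1); y_{n+1} = y_n + h·k2.
t=0.000000, y=-0.200000:
  k1 = f(0.000000, -0.200000) = 0.500000
  k2 = f(0.170000, -0.115000) = 0.526775
  y ← -0.200000 + 0.34·0.526775 = -0.020897
t=0.340000, y=-0.020897:
  k1 = f(0.340000, -0.020897) = 0.539563
  k2 = f(0.510000, 0.070829) = 0.534983
  y ← -0.020897 + 0.34·0.534983 = 0.160998
y(0.68) ≈ 0.1610

0.1610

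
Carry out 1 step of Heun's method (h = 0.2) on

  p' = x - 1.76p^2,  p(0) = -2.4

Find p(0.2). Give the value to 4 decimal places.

-6.8439

Heun: k1 = f(x_n, p_n); k2 = f(x_n + h, p_n + h·k1); p_{n+1} = p_n + (h/2)·(k1 + k2).
x=0.000000, p=-2.400000:
  k1 = f(0.000000, -2.400000) = -10.137600
  k2 = f(0.200000, -4.427520) = -34.301163
  p ← -2.400000 + (0.2/2)·(-10.137600 + (-34.301163)) = -6.843876
p(0.2) ≈ -6.8439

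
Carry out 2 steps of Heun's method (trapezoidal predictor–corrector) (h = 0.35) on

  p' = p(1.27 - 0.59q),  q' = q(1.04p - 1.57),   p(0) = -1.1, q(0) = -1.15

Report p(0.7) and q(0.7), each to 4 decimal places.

Heun on (p,q): k1 = f(x_n, state_n); k2 = f(x_n + h, state_n + h·k1); state_{n+1} = state_n + (h/2)·(k1 + k2).
0.000000: (-1.100000, -1.150000)
  k1 = (-2.143350, 3.121100)
  predictor → (-1.850172, -0.057615)
  k2 = (-2.412612, 0.201317)
  → (-1.897293, -0.568577)
0.350000: (-1.897293, -0.568577)
  k1 = (-3.046029, 2.014574)
  predictor → (-2.963404, 0.136524)
  k2 = (-3.524823, -0.635100)
  → (-3.047193, -0.327169)
(p(0.7), q(0.7)) ≈ (-3.0472, -0.3272)

-3.0472, -0.3272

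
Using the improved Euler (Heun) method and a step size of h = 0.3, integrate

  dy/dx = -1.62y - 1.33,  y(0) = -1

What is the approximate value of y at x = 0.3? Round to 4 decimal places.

-0.9341

Heun: k1 = f(x_n, y_n); k2 = f(x_n + h, y_n + h·k1); y_{n+1} = y_n + (h/2)·(k1 + k2).
x=0.000000, y=-1.000000:
  k1 = f(0.000000, -1.000000) = 0.290000
  k2 = f(0.300000, -0.913000) = 0.149060
  y ← -1.000000 + (0.3/2)·(0.290000 + 0.149060) = -0.934141
y(0.3) ≈ -0.9341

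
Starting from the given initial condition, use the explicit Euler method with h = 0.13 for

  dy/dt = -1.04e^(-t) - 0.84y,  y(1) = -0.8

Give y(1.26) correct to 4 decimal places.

Euler: y_{n+1} = y_n + h·f(t_n, y_n).
t=1.000000, y=-0.800000: f=0.289405 → y ← -0.800000 + 0.13·0.289405 = -0.762377
t=1.130000, y=-0.762377: f=0.304442 → y ← -0.762377 + 0.13·0.304442 = -0.722800
y(1.26) ≈ -0.7228

-0.7228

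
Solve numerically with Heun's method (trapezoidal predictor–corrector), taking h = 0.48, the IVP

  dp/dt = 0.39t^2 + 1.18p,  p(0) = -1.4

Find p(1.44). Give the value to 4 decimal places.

-6.6079

Heun: k1 = f(t_n, p_n); k2 = f(t_n + h, p_n + h·k1); p_{n+1} = p_n + (h/2)·(k1 + k2).
t=0.000000, p=-1.400000:
  k1 = f(0.000000, -1.400000) = -1.652000
  k2 = f(0.480000, -2.192960) = -2.497837
  p ← -1.400000 + (0.48/2)·(-1.652000 + (-2.497837)) = -2.395961
t=0.480000, p=-2.395961:
  k1 = f(0.480000, -2.395961) = -2.737378
  k2 = f(0.960000, -3.709902) = -4.018261
  p ← -2.395961 + (0.48/2)·(-2.737378 + (-4.018261)) = -4.017314
t=0.960000, p=-4.017314:
  k1 = f(0.960000, -4.017314) = -4.381007
  k2 = f(1.440000, -6.120197) = -6.413129
  p ← -4.017314 + (0.48/2)·(-4.381007 + (-6.413129)) = -6.607906
p(1.44) ≈ -6.6079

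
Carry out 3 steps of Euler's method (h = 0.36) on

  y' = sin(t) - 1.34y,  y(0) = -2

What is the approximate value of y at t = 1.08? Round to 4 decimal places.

0.0257

Euler: y_{n+1} = y_n + h·f(t_n, y_n).
t=0.000000, y=-2.000000: f=2.680000 → y ← -2.000000 + 0.36·2.680000 = -1.035200
t=0.360000, y=-1.035200: f=1.739442 → y ← -1.035200 + 0.36·1.739442 = -0.409001
t=0.720000, y=-0.409001: f=1.207446 → y ← -0.409001 + 0.36·1.207446 = 0.025680
y(1.08) ≈ 0.0257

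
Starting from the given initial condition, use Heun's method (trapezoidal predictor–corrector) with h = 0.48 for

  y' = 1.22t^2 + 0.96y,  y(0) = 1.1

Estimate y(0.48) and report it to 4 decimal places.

1.7911

Heun: k1 = f(t_n, y_n); k2 = f(t_n + h, y_n + h·k1); y_{n+1} = y_n + (h/2)·(k1 + k2).
t=0.000000, y=1.100000:
  k1 = f(0.000000, 1.100000) = 1.056000
  k2 = f(0.480000, 1.606880) = 1.823693
  y ← 1.100000 + (0.48/2)·(1.056000 + 1.823693) = 1.791126
y(0.48) ≈ 1.7911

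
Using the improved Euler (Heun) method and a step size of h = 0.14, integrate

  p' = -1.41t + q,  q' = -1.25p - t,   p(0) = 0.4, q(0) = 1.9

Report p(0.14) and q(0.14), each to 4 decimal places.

0.6473, 1.7969

Heun on (p,q): k1 = f(t_n, state_n); k2 = f(t_n + h, state_n + h·k1); state_{n+1} = state_n + (h/2)·(k1 + k2).
0.000000: (0.400000, 1.900000)
  k1 = (1.900000, -0.500000)
  predictor → (0.666000, 1.830000)
  k2 = (1.632600, -0.972500)
  → (0.647282, 1.796925)
(p(0.14), q(0.14)) ≈ (0.6473, 1.7969)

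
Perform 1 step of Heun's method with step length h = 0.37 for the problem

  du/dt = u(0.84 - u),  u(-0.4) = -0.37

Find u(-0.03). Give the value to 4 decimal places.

-0.5891

Heun: k1 = f(t_n, u_n); k2 = f(t_n + h, u_n + h·k1); u_{n+1} = u_n + (h/2)·(k1 + k2).
t=-0.400000, u=-0.370000:
  k1 = f(-0.400000, -0.370000) = -0.447700
  k2 = f(-0.030000, -0.535649) = -0.736865
  u ← -0.370000 + (0.37/2)·(-0.447700 + (-0.736865)) = -0.589145
u(-0.03) ≈ -0.5891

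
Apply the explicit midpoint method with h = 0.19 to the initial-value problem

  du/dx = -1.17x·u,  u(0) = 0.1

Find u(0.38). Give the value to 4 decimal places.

0.0918

Midpoint: k1 = f(x_n, u_n); k2 = f(x_n + h/2, u_n + (h/2)·k1); u_{n+1} = u_n + h·k2.
x=0.000000, u=0.100000:
  k1 = f(0.000000, 0.100000) = 0.000000
  k2 = f(0.095000, 0.100000) = -0.011115
  u ← 0.100000 + 0.19·(-0.011115) = 0.097888
x=0.190000, u=0.097888:
  k1 = f(0.190000, 0.097888) = -0.021761
  k2 = f(0.285000, 0.095821) = -0.031951
  u ← 0.097888 + 0.19·(-0.031951) = 0.091817
u(0.38) ≈ 0.0918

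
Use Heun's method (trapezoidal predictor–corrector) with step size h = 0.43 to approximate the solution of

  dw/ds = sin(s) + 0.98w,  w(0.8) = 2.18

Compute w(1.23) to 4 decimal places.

Heun: k1 = f(s_n, w_n); k2 = f(s_n + h, w_n + h·k1); w_{n+1} = w_n + (h/2)·(k1 + k2).
s=0.800000, w=2.180000:
  k1 = f(0.800000, 2.180000) = 2.853756
  k2 = f(1.230000, 3.407115) = 4.281462
  w ← 2.180000 + (0.43/2)·(2.853756 + 4.281462) = 3.714072
w(1.23) ≈ 3.7141

3.7141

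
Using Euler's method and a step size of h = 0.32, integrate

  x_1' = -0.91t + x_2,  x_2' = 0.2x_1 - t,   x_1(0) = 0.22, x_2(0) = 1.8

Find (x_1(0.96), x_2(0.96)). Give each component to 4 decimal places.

1.6610, 1.6400

Euler on (x_1,x_2): x_1_{n+1} = x_1_n + h·x_1', x_2_{n+1} = x_2_n + h·x_2'.
0.000000: (0.220000, 1.800000); f=(1.800000, 0.044000) → (0.796000, 1.814080)
0.320000: (0.796000, 1.814080); f=(1.522880, -0.160800) → (1.283322, 1.762624)
0.640000: (1.283322, 1.762624); f=(1.180224, -0.383336) → (1.660993, 1.639957)
(x_1(0.96), x_2(0.96)) ≈ (1.6610, 1.6400)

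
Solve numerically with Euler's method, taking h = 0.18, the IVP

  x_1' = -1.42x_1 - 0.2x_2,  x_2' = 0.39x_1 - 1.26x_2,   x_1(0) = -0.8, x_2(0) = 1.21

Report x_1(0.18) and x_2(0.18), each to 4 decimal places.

-0.6391, 0.8794

Euler on (x_1,x_2): x_1_{n+1} = x_1_n + h·x_1', x_2_{n+1} = x_2_n + h·x_2'.
0.000000: (-0.800000, 1.210000); f=(0.894000, -1.836600) → (-0.639080, 0.879412)
(x_1(0.18), x_2(0.18)) ≈ (-0.6391, 0.8794)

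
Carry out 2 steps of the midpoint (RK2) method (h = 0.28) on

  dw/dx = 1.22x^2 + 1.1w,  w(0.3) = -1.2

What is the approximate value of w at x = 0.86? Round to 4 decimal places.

-1.9138

Midpoint: k1 = f(x_n, w_n); k2 = f(x_n + h/2, w_n + (h/2)·k1); w_{n+1} = w_n + h·k2.
x=0.300000, w=-1.200000:
  k1 = f(0.300000, -1.200000) = -1.210200
  k2 = f(0.440000, -1.369428) = -1.270179
  w ← -1.200000 + 0.28·(-1.270179) = -1.555650
x=0.580000, w=-1.555650:
  k1 = f(0.580000, -1.555650) = -1.300807
  k2 = f(0.720000, -1.737763) = -1.279091
  w ← -1.555650 + 0.28·(-1.279091) = -1.913796
w(0.86) ≈ -1.9138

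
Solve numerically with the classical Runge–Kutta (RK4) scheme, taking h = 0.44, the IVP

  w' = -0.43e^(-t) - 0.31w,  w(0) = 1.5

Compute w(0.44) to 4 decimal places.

RK4: k1 = f(t_n, w_n); k2 = f(t_n + h/2, w_n + (h/2)·k1); k3 = f(t_n + h/2, w_n + (h/2)·k2); k4 = f(t_n + h, w_n + h·k3); w_{n+1} = w_n + (h/6)·(k1 + 2k2 + 2k3 + k4).
t=0.000000, w=1.500000:
  k1 = f(0.000000, 1.500000) = -0.895000
  k2 = f(0.220000, 1.303100) = -0.749044
  k3 = f(0.220000, 1.335210) = -0.758998
  k4 = f(0.440000, 1.166041) = -0.638408
  w ← 1.500000 + (0.44/6)·(k1 + 2k2 + 2k3 + k4) = 1.166371
w(0.44) ≈ 1.1664

1.1664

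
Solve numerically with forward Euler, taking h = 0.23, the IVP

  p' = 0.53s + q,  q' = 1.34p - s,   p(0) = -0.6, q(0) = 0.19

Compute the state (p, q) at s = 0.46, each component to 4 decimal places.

-0.5271, -0.2193

Euler on (p,q): p_{n+1} = p_n + h·p', q_{n+1} = q_n + h·q'.
0.000000: (-0.600000, 0.190000); f=(0.190000, -0.804000) → (-0.556300, 0.005080)
0.230000: (-0.556300, 0.005080); f=(0.126980, -0.975442) → (-0.527095, -0.219272)
(p(0.46), q(0.46)) ≈ (-0.5271, -0.2193)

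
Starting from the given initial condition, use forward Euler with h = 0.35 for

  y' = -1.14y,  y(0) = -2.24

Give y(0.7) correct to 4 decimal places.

-0.8091

Euler: y_{n+1} = y_n + h·f(s_n, y_n).
s=0.000000, y=-2.240000: f=2.553600 → y ← -2.240000 + 0.35·2.553600 = -1.346240
s=0.350000, y=-1.346240: f=1.534714 → y ← -1.346240 + 0.35·1.534714 = -0.809090
y(0.7) ≈ -0.8091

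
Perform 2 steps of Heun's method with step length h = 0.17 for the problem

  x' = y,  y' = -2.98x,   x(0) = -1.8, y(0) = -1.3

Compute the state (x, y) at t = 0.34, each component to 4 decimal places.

Heun on (x,y): k1 = f(t_n, state_n); k2 = f(t_n + h, state_n + h·k1); state_{n+1} = state_n + (h/2)·(k1 + k2).
0.000000: (-1.800000, -1.300000)
  k1 = (-1.300000, 5.364000)
  predictor → (-2.021000, -0.388120)
  k2 = (-0.388120, 6.022580)
  → (-1.943490, -0.332141)
0.170000: (-1.943490, -0.332141)
  k1 = (-0.332141, 5.791601)
  predictor → (-1.999954, 0.652431)
  k2 = (0.652431, 5.959863)
  → (-1.916265, 0.666734)
(x(0.34), y(0.34)) ≈ (-1.9163, 0.6667)

-1.9163, 0.6667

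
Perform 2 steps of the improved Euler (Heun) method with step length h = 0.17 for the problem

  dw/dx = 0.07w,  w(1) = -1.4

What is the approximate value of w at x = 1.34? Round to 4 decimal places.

Heun: k1 = f(x_n, w_n); k2 = f(x_n + h, w_n + h·k1); w_{n+1} = w_n + (h/2)·(k1 + k2).
x=1.000000, w=-1.400000:
  k1 = f(1.000000, -1.400000) = -0.098000
  k2 = f(1.170000, -1.416660) = -0.099166
  w ← -1.400000 + (0.17/2)·(-0.098000 + (-0.099166)) = -1.416759
x=1.170000, w=-1.416759:
  k1 = f(1.170000, -1.416759) = -0.099173
  k2 = f(1.340000, -1.433619) = -0.100353
  w ← -1.416759 + (0.17/2)·(-0.099173 + (-0.100353)) = -1.433719
w(1.34) ≈ -1.4337

-1.4337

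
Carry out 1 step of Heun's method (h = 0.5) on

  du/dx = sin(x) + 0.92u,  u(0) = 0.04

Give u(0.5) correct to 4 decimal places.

Heun: k1 = f(x_n, u_n); k2 = f(x_n + h, u_n + h·k1); u_{n+1} = u_n + (h/2)·(k1 + k2).
x=0.000000, u=0.040000:
  k1 = f(0.000000, 0.040000) = 0.036800
  k2 = f(0.500000, 0.058400) = 0.533154
  u ← 0.040000 + (0.5/2)·(0.036800 + 0.533154) = 0.182488
u(0.5) ≈ 0.1825

0.1825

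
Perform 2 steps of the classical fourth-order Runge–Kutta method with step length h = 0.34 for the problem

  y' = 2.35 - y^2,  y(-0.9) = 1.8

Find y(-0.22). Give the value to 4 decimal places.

1.5657

RK4: k1 = f(s_n, y_n); k2 = f(s_n + h/2, y_n + (h/2)·k1); k3 = f(s_n + h/2, y_n + (h/2)·k2); k4 = f(s_n + h, y_n + h·k3); y_{n+1} = y_n + (h/6)·(k1 + 2k2 + 2k3 + k4).
s=-0.900000, y=1.800000:
  k1 = f(-0.900000, 1.800000) = -0.890000
  k2 = f(-0.730000, 1.648700) = -0.368212
  k3 = f(-0.730000, 1.737404) = -0.668573
  k4 = f(-0.560000, 1.572685) = -0.123339
  y ← 1.800000 + (0.34/6)·(k1 + 2k2 + 2k3 + k4) = 1.625075
s=-0.560000, y=1.625075:
  k1 = f(-0.560000, 1.625075) = -0.290869
  k2 = f(-0.390000, 1.575627) = -0.132602
  k3 = f(-0.390000, 1.602533) = -0.218112
  k4 = f(-0.220000, 1.550917) = -0.055344
  y ← 1.625075 + (0.34/6)·(k1 + 2k2 + 2k3 + k4) = 1.565709
y(-0.22) ≈ 1.5657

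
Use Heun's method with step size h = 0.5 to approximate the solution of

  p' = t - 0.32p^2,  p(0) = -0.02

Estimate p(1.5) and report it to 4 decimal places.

Heun: k1 = f(t_n, p_n); k2 = f(t_n + h, p_n + h·k1); p_{n+1} = p_n + (h/2)·(k1 + k2).
t=0.000000, p=-0.020000:
  k1 = f(0.000000, -0.020000) = -0.000128
  k2 = f(0.500000, -0.020064) = 0.499871
  p ← -0.020000 + (0.5/2)·(-0.000128 + 0.499871) = 0.104936
t=0.500000, p=0.104936:
  k1 = f(0.500000, 0.104936) = 0.496476
  k2 = f(1.000000, 0.353174) = 0.960086
  p ← 0.104936 + (0.5/2)·(0.496476 + 0.960086) = 0.469076
t=1.000000, p=0.469076:
  k1 = f(1.000000, 0.469076) = 0.929590
  k2 = f(1.500000, 0.933871) = 1.220923
  p ← 0.469076 + (0.5/2)·(0.929590 + 1.220923) = 1.006704
p(1.5) ≈ 1.0067

1.0067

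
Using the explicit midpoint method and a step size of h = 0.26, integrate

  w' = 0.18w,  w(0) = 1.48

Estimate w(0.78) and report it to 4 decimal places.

Midpoint: k1 = f(x_n, w_n); k2 = f(x_n + h/2, w_n + (h/2)·k1); w_{n+1} = w_n + h·k2.
x=0.000000, w=1.480000:
  k1 = f(0.000000, 1.480000) = 0.266400
  k2 = f(0.130000, 1.514632) = 0.272634
  w ← 1.480000 + 0.26·0.272634 = 1.550885
x=0.260000, w=1.550885:
  k1 = f(0.260000, 1.550885) = 0.279159
  k2 = f(0.390000, 1.587175) = 0.285692
  w ← 1.550885 + 0.26·0.285692 = 1.625165
x=0.520000, w=1.625165:
  k1 = f(0.520000, 1.625165) = 0.292530
  k2 = f(0.650000, 1.663193) = 0.299375
  w ← 1.625165 + 0.26·0.299375 = 1.703002
w(0.78) ≈ 1.7030

1.7030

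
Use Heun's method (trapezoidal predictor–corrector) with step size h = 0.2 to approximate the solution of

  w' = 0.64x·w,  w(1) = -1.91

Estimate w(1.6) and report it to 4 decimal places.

-3.1392

Heun: k1 = f(x_n, w_n); k2 = f(x_n + h, w_n + h·k1); w_{n+1} = w_n + (h/2)·(k1 + k2).
x=1.000000, w=-1.910000:
  k1 = f(1.000000, -1.910000) = -1.222400
  k2 = f(1.200000, -2.154480) = -1.654641
  w ← -1.910000 + (0.2/2)·(-1.222400 + (-1.654641)) = -2.197704
x=1.200000, w=-2.197704:
  k1 = f(1.200000, -2.197704) = -1.687837
  k2 = f(1.400000, -2.535271) = -2.271603
  w ← -2.197704 + (0.2/2)·(-1.687837 + (-2.271603)) = -2.593648
x=1.400000, w=-2.593648:
  k1 = f(1.400000, -2.593648) = -2.323909
  k2 = f(1.600000, -3.058430) = -3.131832
  w ← -2.593648 + (0.2/2)·(-2.323909 + (-3.131832)) = -3.139222
w(1.6) ≈ -3.1392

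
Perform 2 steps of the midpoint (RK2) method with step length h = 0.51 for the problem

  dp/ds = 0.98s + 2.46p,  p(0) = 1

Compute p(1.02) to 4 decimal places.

Midpoint: k1 = f(s_n, p_n); k2 = f(s_n + h/2, p_n + (h/2)·k1); p_{n+1} = p_n + h·k2.
s=0.000000, p=1.000000:
  k1 = f(0.000000, 1.000000) = 2.460000
  k2 = f(0.255000, 1.627300) = 4.253058
  p ← 1.000000 + 0.51·4.253058 = 3.169060
s=0.510000, p=3.169060:
  k1 = f(0.510000, 3.169060) = 8.295687
  k2 = f(0.765000, 5.284460) = 13.749471
  p ← 3.169060 + 0.51·13.749471 = 10.181290
p(1.02) ≈ 10.1813

10.1813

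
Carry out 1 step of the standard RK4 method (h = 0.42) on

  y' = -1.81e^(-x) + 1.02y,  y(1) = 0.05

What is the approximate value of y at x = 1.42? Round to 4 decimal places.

RK4: k1 = f(x_n, y_n); k2 = f(x_n + h/2, y_n + (h/2)·k1); k3 = f(x_n + h/2, y_n + (h/2)·k2); k4 = f(x_n + h, y_n + h·k3); y_{n+1} = y_n + (h/6)·(k1 + 2k2 + 2k3 + k4).
x=1.000000, y=0.050000:
  k1 = f(1.000000, 0.050000) = -0.614862
  k2 = f(1.210000, -0.079121) = -0.620440
  k3 = f(1.210000, -0.080292) = -0.621635
  k4 = f(1.420000, -0.211087) = -0.652811
  y ← 0.050000 + (0.42/6)·(k1 + 2k2 + 2k3 + k4) = -0.212628
y(1.42) ≈ -0.2126

-0.2126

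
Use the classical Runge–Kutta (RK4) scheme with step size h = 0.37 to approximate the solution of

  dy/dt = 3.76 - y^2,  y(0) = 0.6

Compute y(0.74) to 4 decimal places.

1.8108

RK4: k1 = f(t_n, y_n); k2 = f(t_n + h/2, y_n + (h/2)·k1); k3 = f(t_n + h/2, y_n + (h/2)·k2); k4 = f(t_n + h, y_n + h·k3); y_{n+1} = y_n + (h/6)·(k1 + 2k2 + 2k3 + k4).
t=0.000000, y=0.600000:
  k1 = f(0.000000, 0.600000) = 3.400000
  k2 = f(0.185000, 1.229000) = 2.249559
  k3 = f(0.185000, 1.016168) = 2.727402
  k4 = f(0.370000, 1.609139) = 1.170673
  y ← 0.600000 + (0.37/6)·(k1 + 2k2 + 2k3 + k4) = 1.495683
t=0.370000, y=1.495683:
  k1 = f(0.370000, 1.495683) = 1.522931
  k2 = f(0.555000, 1.777426) = 0.600758
  k3 = f(0.555000, 1.606824) = 1.178118
  k4 = f(0.740000, 1.931587) = 0.028972
  y ← 1.495683 + (0.37/6)·(k1 + 2k2 + 2k3 + k4) = 1.810779
y(0.74) ≈ 1.8108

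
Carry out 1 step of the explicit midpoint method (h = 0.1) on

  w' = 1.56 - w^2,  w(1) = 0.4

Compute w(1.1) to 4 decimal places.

0.5339

Midpoint: k1 = f(x_n, w_n); k2 = f(x_n + h/2, w_n + (h/2)·k1); w_{n+1} = w_n + h·k2.
x=1.000000, w=0.400000:
  k1 = f(1.000000, 0.400000) = 1.400000
  k2 = f(1.050000, 0.470000) = 1.339100
  w ← 0.400000 + 0.1·1.339100 = 0.533910
w(1.1) ≈ 0.5339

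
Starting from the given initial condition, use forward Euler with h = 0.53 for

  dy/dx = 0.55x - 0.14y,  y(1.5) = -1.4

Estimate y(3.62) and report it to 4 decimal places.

Euler: y_{n+1} = y_n + h·f(x_n, y_n).
x=1.500000, y=-1.400000: f=1.021000 → y ← -1.400000 + 0.53·1.021000 = -0.858870
x=2.030000, y=-0.858870: f=1.236742 → y ← -0.858870 + 0.53·1.236742 = -0.203397
x=2.560000, y=-0.203397: f=1.436476 → y ← -0.203397 + 0.53·1.436476 = 0.557935
x=3.090000, y=0.557935: f=1.621389 → y ← 0.557935 + 0.53·1.621389 = 1.417271
y(3.62) ≈ 1.4173

1.4173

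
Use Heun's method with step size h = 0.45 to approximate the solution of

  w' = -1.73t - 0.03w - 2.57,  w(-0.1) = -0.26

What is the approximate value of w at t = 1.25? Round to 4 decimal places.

Heun: k1 = f(t_n, w_n); k2 = f(t_n + h, w_n + h·k1); w_{n+1} = w_n + (h/2)·(k1 + k2).
t=-0.100000, w=-0.260000:
  k1 = f(-0.100000, -0.260000) = -2.389200
  k2 = f(0.350000, -1.335140) = -3.135446
  w ← -0.260000 + (0.45/2)·(-2.389200 + (-3.135446)) = -1.503045
t=0.350000, w=-1.503045:
  k1 = f(0.350000, -1.503045) = -3.130409
  k2 = f(0.800000, -2.911729) = -3.866648
  w ← -1.503045 + (0.45/2)·(-3.130409 + (-3.866648)) = -3.077383
t=0.800000, w=-3.077383:
  k1 = f(0.800000, -3.077383) = -3.861679
  k2 = f(1.250000, -4.815138) = -4.588046
  w ← -3.077383 + (0.45/2)·(-3.861679 + (-4.588046)) = -4.978571
w(1.25) ≈ -4.9786

-4.9786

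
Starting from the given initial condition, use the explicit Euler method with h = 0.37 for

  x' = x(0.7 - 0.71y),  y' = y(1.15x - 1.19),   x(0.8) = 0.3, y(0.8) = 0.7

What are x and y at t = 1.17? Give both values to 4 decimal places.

0.3225, 0.4811

Euler on (x,y): x_{n+1} = x_n + h·x', y_{n+1} = y_n + h·y'.
0.800000: (0.300000, 0.700000); f=(0.060900, -0.591500) → (0.322533, 0.481145)
(x(1.17), y(1.17)) ≈ (0.3225, 0.4811)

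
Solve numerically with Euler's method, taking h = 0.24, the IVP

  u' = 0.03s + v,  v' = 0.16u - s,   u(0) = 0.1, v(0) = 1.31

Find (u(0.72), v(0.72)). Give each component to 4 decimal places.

Euler on (u,v): u_{n+1} = u_n + h·u', v_{n+1} = v_n + h·v'.
0.000000: (0.100000, 1.310000); f=(1.310000, 0.016000) → (0.414400, 1.313840)
0.240000: (0.414400, 1.313840); f=(1.321040, -0.173696) → (0.731450, 1.272153)
0.480000: (0.731450, 1.272153); f=(1.286553, -0.362968) → (1.040222, 1.185041)
(u(0.72), v(0.72)) ≈ (1.0402, 1.1850)

1.0402, 1.1850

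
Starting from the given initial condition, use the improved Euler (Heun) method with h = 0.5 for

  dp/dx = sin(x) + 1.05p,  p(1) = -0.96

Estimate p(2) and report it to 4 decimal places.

-1.0986

Heun: k1 = f(x_n, p_n); k2 = f(x_n + h, p_n + h·k1); p_{n+1} = p_n + (h/2)·(k1 + k2).
x=1.000000, p=-0.960000:
  k1 = f(1.000000, -0.960000) = -0.166529
  k2 = f(1.500000, -1.043265) = -0.097933
  p ← -0.960000 + (0.5/2)·(-0.166529 + (-0.097933)) = -1.026115
x=1.500000, p=-1.026115:
  k1 = f(1.500000, -1.026115) = -0.079926
  k2 = f(2.000000, -1.066079) = -0.210085
  p ← -1.026115 + (0.5/2)·(-0.079926 + (-0.210085)) = -1.098618
p(2) ≈ -1.0986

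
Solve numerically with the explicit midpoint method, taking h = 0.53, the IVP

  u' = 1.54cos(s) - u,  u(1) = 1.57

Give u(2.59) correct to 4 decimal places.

-0.1682

Midpoint: k1 = f(s_n, u_n); k2 = f(s_n + h/2, u_n + (h/2)·k1); u_{n+1} = u_n + h·k2.
s=1.000000, u=1.570000:
  k1 = f(1.000000, 1.570000) = -0.737934
  k2 = f(1.265000, 1.374447) = -0.910826
  u ← 1.570000 + 0.53·(-0.910826) = 1.087262
s=1.530000, u=1.087262:
  k1 = f(1.530000, 1.087262) = -1.024453
  k2 = f(1.795000, 0.815782) = -1.158170
  u ← 1.087262 + 0.53·(-1.158170) = 0.473432
s=2.060000, u=0.473432:
  k1 = f(2.060000, 0.473432) = -1.197113
  k2 = f(2.325000, 0.156197) = -1.210648
  u ← 0.473432 + 0.53·(-1.210648) = -0.168212
u(2.59) ≈ -0.1682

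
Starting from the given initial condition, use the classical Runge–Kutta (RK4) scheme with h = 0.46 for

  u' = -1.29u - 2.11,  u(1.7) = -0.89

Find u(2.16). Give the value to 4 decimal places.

-1.2233

RK4: k1 = f(t_n, u_n); k2 = f(t_n + h/2, u_n + (h/2)·k1); k3 = f(t_n + h/2, u_n + (h/2)·k2); k4 = f(t_n + h, u_n + h·k3); u_{n+1} = u_n + (h/6)·(k1 + 2k2 + 2k3 + k4).
t=1.700000, u=-0.890000:
  k1 = f(1.700000, -0.890000) = -0.961900
  k2 = f(1.930000, -1.111237) = -0.676504
  k3 = f(1.930000, -1.045596) = -0.761181
  k4 = f(2.160000, -1.240143) = -0.510215
  u ← -0.890000 + (0.46/6)·(k1 + 2k2 + 2k3 + k4) = -1.223307
u(2.16) ≈ -1.2233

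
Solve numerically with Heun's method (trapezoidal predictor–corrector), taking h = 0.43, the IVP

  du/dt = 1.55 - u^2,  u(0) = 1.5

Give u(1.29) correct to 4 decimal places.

1.2776

Heun: k1 = f(t_n, u_n); k2 = f(t_n + h, u_n + h·k1); u_{n+1} = u_n + (h/2)·(k1 + k2).
t=0.000000, u=1.500000:
  k1 = f(0.000000, 1.500000) = -0.700000
  k2 = f(0.430000, 1.199000) = 0.112399
  u ← 1.500000 + (0.43/2)·(-0.700000 + 0.112399) = 1.373666
t=0.430000, u=1.373666:
  k1 = f(0.430000, 1.373666) = -0.336958
  k2 = f(0.860000, 1.228774) = 0.040115
  u ← 1.373666 + (0.43/2)·(-0.336958 + 0.040115) = 1.309845
t=0.860000, u=1.309845:
  k1 = f(0.860000, 1.309845) = -0.165693
  k2 = f(1.290000, 1.238597) = 0.015878
  u ← 1.309845 + (0.43/2)·(-0.165693 + 0.015878) = 1.277634
u(1.29) ≈ 1.2776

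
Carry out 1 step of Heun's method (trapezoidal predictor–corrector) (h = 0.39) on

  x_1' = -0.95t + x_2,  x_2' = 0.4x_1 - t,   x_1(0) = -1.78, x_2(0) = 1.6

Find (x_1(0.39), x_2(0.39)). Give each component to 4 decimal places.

-1.2824, 1.2949

Heun on (x_1,x_2): k1 = f(t_n, state_n); k2 = f(t_n + h, state_n + h·k1); state_{n+1} = state_n + (h/2)·(k1 + k2).
0.000000: (-1.780000, 1.600000)
  k1 = (1.600000, -0.712000)
  predictor → (-1.156000, 1.322320)
  k2 = (0.951820, -0.852400)
  → (-1.282395, 1.294942)
(x_1(0.39), x_2(0.39)) ≈ (-1.2824, 1.2949)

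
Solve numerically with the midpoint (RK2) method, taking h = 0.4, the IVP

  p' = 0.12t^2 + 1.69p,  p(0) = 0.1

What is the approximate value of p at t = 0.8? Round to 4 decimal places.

Midpoint: k1 = f(t_n, p_n); k2 = f(t_n + h/2, p_n + (h/2)·k1); p_{n+1} = p_n + h·k2.
t=0.000000, p=0.100000:
  k1 = f(0.000000, 0.100000) = 0.169000
  k2 = f(0.200000, 0.133800) = 0.230922
  p ← 0.100000 + 0.4·0.230922 = 0.192369
t=0.400000, p=0.192369:
  k1 = f(0.400000, 0.192369) = 0.344303
  k2 = f(0.600000, 0.261229) = 0.484678
  p ← 0.192369 + 0.4·0.484678 = 0.386240
p(0.8) ≈ 0.3862

0.3862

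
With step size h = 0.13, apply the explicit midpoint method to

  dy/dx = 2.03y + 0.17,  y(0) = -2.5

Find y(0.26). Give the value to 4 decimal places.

-4.1592

Midpoint: k1 = f(x_n, y_n); k2 = f(x_n + h/2, y_n + (h/2)·k1); y_{n+1} = y_n + h·k2.
x=0.000000, y=-2.500000:
  k1 = f(0.000000, -2.500000) = -4.905000
  k2 = f(0.065000, -2.818825) = -5.552215
  y ← -2.500000 + 0.13·(-5.552215) = -3.221788
x=0.130000, y=-3.221788:
  k1 = f(0.130000, -3.221788) = -6.370229
  k2 = f(0.195000, -3.635853) = -7.210781
  y ← -3.221788 + 0.13·(-7.210781) = -4.159189
y(0.26) ≈ -4.1592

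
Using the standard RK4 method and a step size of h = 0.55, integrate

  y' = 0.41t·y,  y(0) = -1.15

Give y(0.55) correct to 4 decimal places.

RK4: k1 = f(t_n, y_n); k2 = f(t_n + h/2, y_n + (h/2)·k1); k3 = f(t_n + h/2, y_n + (h/2)·k2); k4 = f(t_n + h, y_n + h·k3); y_{n+1} = y_n + (h/6)·(k1 + 2k2 + 2k3 + k4).
t=0.000000, y=-1.150000:
  k1 = f(0.000000, -1.150000) = 0.000000
  k2 = f(0.275000, -1.150000) = -0.129662
  k3 = f(0.275000, -1.185657) = -0.133683
  k4 = f(0.550000, -1.223526) = -0.275905
  y ← -1.150000 + (0.55/6)·(k1 + 2k2 + 2k3 + k4) = -1.223571
y(0.55) ≈ -1.2236

-1.2236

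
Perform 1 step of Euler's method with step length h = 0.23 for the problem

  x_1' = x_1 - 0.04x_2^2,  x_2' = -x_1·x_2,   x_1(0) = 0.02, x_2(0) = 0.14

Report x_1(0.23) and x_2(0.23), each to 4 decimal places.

Euler on (x_1,x_2): x_1_{n+1} = x_1_n + h·x_1', x_2_{n+1} = x_2_n + h·x_2'.
0.000000: (0.020000, 0.140000); f=(0.019216, -0.002800) → (0.024420, 0.139356)
(x_1(0.23), x_2(0.23)) ≈ (0.0244, 0.1394)

0.0244, 0.1394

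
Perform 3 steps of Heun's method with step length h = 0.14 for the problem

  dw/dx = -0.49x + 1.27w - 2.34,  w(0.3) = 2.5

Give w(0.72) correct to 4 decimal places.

Heun: k1 = f(x_n, w_n); k2 = f(x_n + h, w_n + h·k1); w_{n+1} = w_n + (h/2)·(k1 + k2).
x=0.300000, w=2.500000:
  k1 = f(0.300000, 2.500000) = 0.688000
  k2 = f(0.440000, 2.596320) = 0.741726
  w ← 2.500000 + (0.14/2)·(0.688000 + 0.741726) = 2.600081
x=0.440000, w=2.600081:
  k1 = f(0.440000, 2.600081) = 0.746503
  k2 = f(0.580000, 2.704591) = 0.810631
  w ← 2.600081 + (0.14/2)·(0.746503 + 0.810631) = 2.709080
x=0.580000, w=2.709080:
  k1 = f(0.580000, 2.709080) = 0.816332
  k2 = f(0.720000, 2.823367) = 0.892876
  w ← 2.709080 + (0.14/2)·(0.816332 + 0.892876) = 2.828725
w(0.72) ≈ 2.8287

2.8287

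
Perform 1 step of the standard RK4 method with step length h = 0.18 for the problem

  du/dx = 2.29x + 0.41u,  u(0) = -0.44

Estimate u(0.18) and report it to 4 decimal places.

-0.4357

RK4: k1 = f(x_n, u_n); k2 = f(x_n + h/2, u_n + (h/2)·k1); k3 = f(x_n + h/2, u_n + (h/2)·k2); k4 = f(x_n + h, u_n + h·k3); u_{n+1} = u_n + (h/6)·(k1 + 2k2 + 2k3 + k4).
x=0.000000, u=-0.440000:
  k1 = f(0.000000, -0.440000) = -0.180400
  k2 = f(0.090000, -0.456236) = 0.019043
  k3 = f(0.090000, -0.438286) = 0.026403
  k4 = f(0.180000, -0.435248) = 0.233749
  u ← -0.440000 + (0.18/6)·(k1 + 2k2 + 2k3 + k4) = -0.435673
u(0.18) ≈ -0.4357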